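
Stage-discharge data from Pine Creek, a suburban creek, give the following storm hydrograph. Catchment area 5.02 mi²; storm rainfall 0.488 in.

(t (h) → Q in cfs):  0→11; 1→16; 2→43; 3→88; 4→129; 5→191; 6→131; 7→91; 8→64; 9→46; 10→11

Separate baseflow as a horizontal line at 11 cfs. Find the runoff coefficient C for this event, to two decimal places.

C ≈ 0.44

ΣQ_DR = 700.0 cfs; V = ΣQ_DR·Δt = 2.520 × 10^6 ft³.
Runoff depth d = V / A = 0.2161 in.
C = d / P = 0.2161 / 0.488 = 0.44.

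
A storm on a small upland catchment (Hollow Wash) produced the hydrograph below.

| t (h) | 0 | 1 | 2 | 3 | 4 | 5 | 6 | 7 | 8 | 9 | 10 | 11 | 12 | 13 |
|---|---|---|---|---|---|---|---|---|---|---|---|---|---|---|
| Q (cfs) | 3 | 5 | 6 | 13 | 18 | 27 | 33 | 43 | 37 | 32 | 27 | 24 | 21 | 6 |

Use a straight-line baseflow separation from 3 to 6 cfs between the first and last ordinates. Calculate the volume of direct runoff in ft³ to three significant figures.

V ≈ 8.35 × 10^5 ft³

Direct-runoff ordinates (Q − Q_b): 0.00, 1.77, 2.54, 9.31, 14.08, 22.85, 28.62, 38.38, 32.15, 26.92, 21.69, 18.46, 15.23, 0.00 cfs.
ΣQ_DR = 232.0 cfs.
With Δt = 1 h = 3600 s, V = ΣQ_DR · Δt = 232.0 × 3600 = 8.35 × 10^5 ft³.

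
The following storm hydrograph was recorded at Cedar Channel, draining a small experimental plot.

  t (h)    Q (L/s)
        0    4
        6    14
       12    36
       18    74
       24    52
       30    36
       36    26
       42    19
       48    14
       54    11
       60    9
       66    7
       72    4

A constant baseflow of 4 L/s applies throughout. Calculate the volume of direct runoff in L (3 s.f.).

Direct-runoff ordinates (Q − Q_b): 0.0, 10.0, 32.0, 70.0, 48.0, 32.0, 22.0, 15.0, 10.0, 7.0, 5.0, 3.0, 0.0 L/s.
ΣQ_DR = 254.0 L/s.
With Δt = 6 h = 21600 s, V = ΣQ_DR · Δt = 254.0 × 21600 = 5.49 × 10^6 L.

V ≈ 5.49 × 10^6 L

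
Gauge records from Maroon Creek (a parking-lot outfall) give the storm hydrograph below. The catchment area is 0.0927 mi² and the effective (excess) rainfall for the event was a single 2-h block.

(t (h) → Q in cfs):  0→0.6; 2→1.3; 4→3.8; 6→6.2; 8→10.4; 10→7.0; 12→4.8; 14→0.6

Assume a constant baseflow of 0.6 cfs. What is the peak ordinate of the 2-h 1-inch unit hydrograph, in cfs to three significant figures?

U_p ≈ 9.80 cfs

Direct runoff: 0.0, 0.7, 3.2, 5.6, 9.8, 6.4, 4.2, 0.0 cfs; ΣQ_DR = 29.90 cfs, peak = 9.8 cfs.
Runoff depth d = ΣQ_DR·Δt / A = 29.90 × 7200 / (0.0927 mi²) = 0.9996 in.
The 1-inch UH is the DRH scaled by (1 in)/d, so U_p = 9.8 × 1/0.9996 = 9.80 cfs.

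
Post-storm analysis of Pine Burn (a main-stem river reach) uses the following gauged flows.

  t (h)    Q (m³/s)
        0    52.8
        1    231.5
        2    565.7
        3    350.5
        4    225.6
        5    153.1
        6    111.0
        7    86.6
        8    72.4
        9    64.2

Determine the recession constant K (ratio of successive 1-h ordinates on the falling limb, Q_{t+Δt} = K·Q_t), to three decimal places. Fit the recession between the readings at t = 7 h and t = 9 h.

K ≈ 0.861

Using the recession-limb readings at t = 7 h and t = 9 h: Q falls from 86.6 to 64.2 m³/s over 2 intervals.
K = (Q₂/Q₁)^(1/2) = (64.2/86.6)^(1/2) = 0.861.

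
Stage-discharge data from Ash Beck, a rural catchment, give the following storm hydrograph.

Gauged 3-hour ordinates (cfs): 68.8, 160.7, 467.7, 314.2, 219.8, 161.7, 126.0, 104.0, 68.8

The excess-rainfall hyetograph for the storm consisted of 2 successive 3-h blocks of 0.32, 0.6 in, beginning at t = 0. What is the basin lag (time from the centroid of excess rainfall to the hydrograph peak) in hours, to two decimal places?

t_L ≈ 2.54 h

Centroid of excess rainfall: t_c = Σ P_i·t̄_i / ΣP_i = 3.4565 h (block centres at 1.5, 4.5 h).
Hydrograph peak occurs at t = 6 h, so basin lag t_L = 6 − 3.4565 = 2.54 h.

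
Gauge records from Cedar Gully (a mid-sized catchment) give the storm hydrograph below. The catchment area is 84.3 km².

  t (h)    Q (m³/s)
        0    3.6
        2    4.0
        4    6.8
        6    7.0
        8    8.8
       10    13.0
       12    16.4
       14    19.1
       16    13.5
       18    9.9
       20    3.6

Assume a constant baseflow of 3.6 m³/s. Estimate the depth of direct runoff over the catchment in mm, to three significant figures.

Direct runoff: 0.0, 0.4, 3.2, 3.4, 5.2, 9.4, 12.8, 15.5, 9.9, 6.3, 0.0 m³/s; ΣQ_DR = 66.10 m³/s.
V = ΣQ_DR · Δt = 66.10 × 7200 s = 4.759 × 10^5 m³.
Over A = 84.3 km², depth = V / A = 5.65 mm.

d ≈ 5.65 mm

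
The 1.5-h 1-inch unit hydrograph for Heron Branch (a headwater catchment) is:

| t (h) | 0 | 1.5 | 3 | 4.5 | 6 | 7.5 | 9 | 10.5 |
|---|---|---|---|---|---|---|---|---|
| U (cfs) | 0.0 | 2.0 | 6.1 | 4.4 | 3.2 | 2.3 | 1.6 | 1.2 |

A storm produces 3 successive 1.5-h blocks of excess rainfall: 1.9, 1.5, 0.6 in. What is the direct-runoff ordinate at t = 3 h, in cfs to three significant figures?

By discrete convolution, Q_j = Σ (P_i / 1 in) · U_{j−i}.
At t = 3 h (j=2): Q = (1.9/1)·6.1 + (1.5/1)·2.0 + (0.6/1)·0.0 = 14.6 cfs.

Q ≈ 14.6 cfs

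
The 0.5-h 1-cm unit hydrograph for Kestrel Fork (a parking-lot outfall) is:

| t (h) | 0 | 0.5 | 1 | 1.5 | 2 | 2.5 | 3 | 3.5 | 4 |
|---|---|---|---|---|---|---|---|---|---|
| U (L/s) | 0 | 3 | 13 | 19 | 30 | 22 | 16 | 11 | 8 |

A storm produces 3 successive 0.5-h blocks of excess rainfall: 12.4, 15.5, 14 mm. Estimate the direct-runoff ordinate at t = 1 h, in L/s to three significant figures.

Q ≈ 20.8 L/s

By discrete convolution, Q_j = Σ (P_i / 10 mm) · U_{j−i}.
At t = 1 h (j=2): Q = (12.4/10)·13 + (15.5/10)·3 + (14/10)·0 = 20.8 L/s.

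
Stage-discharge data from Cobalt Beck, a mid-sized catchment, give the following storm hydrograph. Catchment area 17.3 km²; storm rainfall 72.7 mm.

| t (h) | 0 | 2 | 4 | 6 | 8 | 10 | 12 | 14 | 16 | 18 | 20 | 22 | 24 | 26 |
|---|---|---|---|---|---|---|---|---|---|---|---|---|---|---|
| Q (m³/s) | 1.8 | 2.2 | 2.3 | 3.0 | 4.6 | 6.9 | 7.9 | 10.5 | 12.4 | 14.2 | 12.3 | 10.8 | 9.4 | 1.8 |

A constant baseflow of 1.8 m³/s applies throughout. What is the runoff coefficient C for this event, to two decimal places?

ΣQ_DR = 74.90 m³/s; V = ΣQ_DR·Δt = 5.393 × 10^5 m³.
Runoff depth d = V / A = 31.17 mm.
C = d / P = 31.17 / 72.7 = 0.43.

C ≈ 0.43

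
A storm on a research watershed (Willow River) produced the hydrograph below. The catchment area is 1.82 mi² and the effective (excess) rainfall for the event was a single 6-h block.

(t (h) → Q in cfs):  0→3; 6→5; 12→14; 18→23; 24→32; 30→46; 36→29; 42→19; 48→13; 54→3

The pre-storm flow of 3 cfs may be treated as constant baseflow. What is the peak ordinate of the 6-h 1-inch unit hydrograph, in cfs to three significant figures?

U_p ≈ 53.6 cfs

Direct runoff: 0.0, 2.0, 11.0, 20.0, 29.0, 43.0, 26.0, 16.0, 10.0, 0.0 cfs; ΣQ_DR = 157.0 cfs, peak = 43.0 cfs.
Runoff depth d = ΣQ_DR·Δt / A = 157.0 × 21600 / (1.82 mi²) = 0.8020 in.
The 1-inch UH is the DRH scaled by (1 in)/d, so U_p = 43.0 × 1/0.8020 = 53.6 cfs.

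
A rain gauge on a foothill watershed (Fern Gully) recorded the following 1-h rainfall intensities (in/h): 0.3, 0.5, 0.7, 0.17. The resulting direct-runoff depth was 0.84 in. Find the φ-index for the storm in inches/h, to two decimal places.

Only the 3 blocks with intensity above φ contribute runoff: 0.3, 0.5, 0.7 in/h.
Σ(I−φ)·Δt = d  ⇒  (0.3+0.5+0.7 − 3φ)·1 = 0.84
φ = (1.500 − 0.84/1) / 3 = 0.22 in/h.

φ ≈ 0.22 in/h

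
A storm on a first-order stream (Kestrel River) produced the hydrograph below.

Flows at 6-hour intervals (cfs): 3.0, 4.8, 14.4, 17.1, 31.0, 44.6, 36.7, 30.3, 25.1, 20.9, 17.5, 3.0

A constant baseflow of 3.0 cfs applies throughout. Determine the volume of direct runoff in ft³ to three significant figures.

Direct-runoff ordinates (Q − Q_b): 0.0, 1.8, 11.4, 14.1, 28.0, 41.6, 33.7, 27.3, 22.1, 17.9, 14.5, 0.0 cfs.
ΣQ_DR = 212.4 cfs.
With Δt = 6 h = 21600 s, V = ΣQ_DR · Δt = 212.4 × 21600 = 4.59 × 10^6 ft³.

V ≈ 4.59 × 10^6 ft³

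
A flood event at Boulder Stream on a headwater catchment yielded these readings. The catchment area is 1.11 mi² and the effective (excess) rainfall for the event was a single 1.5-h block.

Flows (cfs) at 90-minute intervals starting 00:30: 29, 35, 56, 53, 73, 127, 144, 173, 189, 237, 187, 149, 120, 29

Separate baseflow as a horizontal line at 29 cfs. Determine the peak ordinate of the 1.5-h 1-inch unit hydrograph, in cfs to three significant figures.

Direct runoff: 0.0, 6.0, 27.0, 24.0, 44.0, 98.0, 115.0, 144.0, 160.0, 208.0, 158.0, 120.0, 91.0, 0.0 cfs; ΣQ_DR = 1195 cfs, peak = 208.0 cfs.
Runoff depth d = ΣQ_DR·Δt / A = 1195 × 5400 / (1.11 mi²) = 2.502 in.
The 1-inch UH is the DRH scaled by (1 in)/d, so U_p = 208.0 × 1/2.502 = 83.1 cfs.

U_p ≈ 83.1 cfs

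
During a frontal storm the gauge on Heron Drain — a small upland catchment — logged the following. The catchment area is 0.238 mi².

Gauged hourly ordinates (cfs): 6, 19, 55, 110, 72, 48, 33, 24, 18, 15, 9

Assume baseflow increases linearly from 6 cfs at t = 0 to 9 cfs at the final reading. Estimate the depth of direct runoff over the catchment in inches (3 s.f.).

d ≈ 2.13 in

Direct runoff: 0.00, 12.70, 48.40, 103.10, 64.80, 40.50, 25.20, 15.90, 9.60, 6.30, 0.00 cfs; ΣQ_DR = 326.5 cfs.
V = ΣQ_DR · Δt = 326.5 × 3600 s = 1.175 × 10^6 ft³.
Over A = 0.238 mi², depth = V / A = 2.13 in.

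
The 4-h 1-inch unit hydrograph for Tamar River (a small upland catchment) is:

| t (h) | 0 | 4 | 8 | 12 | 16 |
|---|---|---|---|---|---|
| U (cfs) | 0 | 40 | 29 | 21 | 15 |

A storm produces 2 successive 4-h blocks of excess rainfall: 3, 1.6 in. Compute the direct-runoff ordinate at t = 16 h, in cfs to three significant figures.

By discrete convolution, Q_j = Σ (P_i / 1 in) · U_{j−i}.
At t = 16 h (j=4): Q = (3/1)·15 + (1.6/1)·21 = 78.6 cfs.

Q ≈ 78.6 cfs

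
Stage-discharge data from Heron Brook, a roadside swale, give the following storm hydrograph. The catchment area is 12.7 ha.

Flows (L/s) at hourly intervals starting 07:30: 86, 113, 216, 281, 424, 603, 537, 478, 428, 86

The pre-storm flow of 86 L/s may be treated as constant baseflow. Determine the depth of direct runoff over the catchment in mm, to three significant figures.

d ≈ 67.8 mm

Direct runoff: 0.0, 27.0, 130.0, 195.0, 338.0, 517.0, 451.0, 392.0, 342.0, 0.0 L/s; ΣQ_DR = 2392 L/s.
V = ΣQ_DR · Δt = 2392 × 3600 s = 8.611 × 10^6 L.
Over A = 12.7 ha, depth = V / A = 67.8 mm.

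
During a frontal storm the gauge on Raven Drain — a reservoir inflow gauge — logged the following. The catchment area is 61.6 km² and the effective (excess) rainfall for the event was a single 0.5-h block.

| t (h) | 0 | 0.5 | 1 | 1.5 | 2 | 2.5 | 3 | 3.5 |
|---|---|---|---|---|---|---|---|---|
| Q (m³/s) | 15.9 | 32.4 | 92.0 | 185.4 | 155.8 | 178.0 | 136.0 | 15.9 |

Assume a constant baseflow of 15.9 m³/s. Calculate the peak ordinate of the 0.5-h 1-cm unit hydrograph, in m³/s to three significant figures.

Direct runoff: 0.0, 16.5, 76.1, 169.5, 139.9, 162.1, 120.1, 0.0 m³/s; ΣQ_DR = 684.2 m³/s, peak = 169.5 m³/s.
Runoff depth d = ΣQ_DR·Δt / A = 684.2 × 1800 / (61.6 km²) = 19.99 mm.
The 1-cm UH is the DRH scaled by (10 mm)/d, so U_p = 169.5 × 10/19.99 = 84.8 m³/s.

U_p ≈ 84.8 m³/s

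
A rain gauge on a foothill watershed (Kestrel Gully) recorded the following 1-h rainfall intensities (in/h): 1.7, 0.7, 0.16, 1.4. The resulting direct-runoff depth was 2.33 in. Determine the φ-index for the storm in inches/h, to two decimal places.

Only the 3 blocks with intensity above φ contribute runoff: 1.7, 0.7, 1.4 in/h.
Σ(I−φ)·Δt = d  ⇒  (1.7+0.7+1.4 − 3φ)·1 = 2.33
φ = (3.800 − 2.33/1) / 3 = 0.49 in/h.

φ ≈ 0.49 in/h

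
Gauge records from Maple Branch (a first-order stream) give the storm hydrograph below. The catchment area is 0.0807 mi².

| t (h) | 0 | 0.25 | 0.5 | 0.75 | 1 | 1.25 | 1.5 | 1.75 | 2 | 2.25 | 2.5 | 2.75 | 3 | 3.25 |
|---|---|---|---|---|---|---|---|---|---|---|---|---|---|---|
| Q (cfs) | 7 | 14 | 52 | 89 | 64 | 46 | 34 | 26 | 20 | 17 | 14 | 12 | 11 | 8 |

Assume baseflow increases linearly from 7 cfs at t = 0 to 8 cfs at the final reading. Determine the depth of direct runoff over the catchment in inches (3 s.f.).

Direct runoff: 0.00, 6.92, 44.85, 81.77, 56.69, 38.62, 26.54, 18.46, 12.38, 9.31, 6.23, 4.15, 3.08, 0.00 cfs; ΣQ_DR = 309.0 cfs.
V = ΣQ_DR · Δt = 309.0 × 900 s = 2.781 × 10^5 ft³.
Over A = 0.0807 mi², depth = V / A = 1.48 in.

d ≈ 1.48 in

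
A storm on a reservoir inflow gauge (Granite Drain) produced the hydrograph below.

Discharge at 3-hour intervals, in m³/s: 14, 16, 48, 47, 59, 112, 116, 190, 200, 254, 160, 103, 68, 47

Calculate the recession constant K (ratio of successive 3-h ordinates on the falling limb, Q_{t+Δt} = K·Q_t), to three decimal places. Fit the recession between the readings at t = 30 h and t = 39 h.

K ≈ 0.665

Using the recession-limb readings at t = 30 h and t = 39 h: Q falls from 160 to 47 m³/s over 3 intervals.
K = (Q₂/Q₁)^(1/3) = (47/160)^(1/3) = 0.665.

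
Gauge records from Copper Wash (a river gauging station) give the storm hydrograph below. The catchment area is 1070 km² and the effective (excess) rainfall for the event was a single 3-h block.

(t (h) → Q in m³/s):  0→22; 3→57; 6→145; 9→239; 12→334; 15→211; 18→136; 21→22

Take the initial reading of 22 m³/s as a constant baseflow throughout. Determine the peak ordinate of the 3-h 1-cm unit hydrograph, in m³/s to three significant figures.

U_p ≈ 312 m³/s

Direct runoff: 0.0, 35.0, 123.0, 217.0, 312.0, 189.0, 114.0, 0.0 m³/s; ΣQ_DR = 990.0 m³/s, peak = 312.0 m³/s.
Runoff depth d = ΣQ_DR·Δt / A = 990.0 × 10800 / (1070 km²) = 9.993 mm.
The 1-cm UH is the DRH scaled by (10 mm)/d, so U_p = 312.0 × 10/9.993 = 312 m³/s.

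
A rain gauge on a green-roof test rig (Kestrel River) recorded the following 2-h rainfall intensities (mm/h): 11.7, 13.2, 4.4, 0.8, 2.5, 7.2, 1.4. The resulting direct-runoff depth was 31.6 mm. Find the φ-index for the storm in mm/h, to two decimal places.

Only the 3 blocks with intensity above φ contribute runoff: 11.7, 13.2, 7.2 mm/h.
Σ(I−φ)·Δt = d  ⇒  (11.7+13.2+7.2 − 3φ)·2 = 31.6
φ = (32.10 − 31.6/2) / 3 = 5.43 mm/h.

φ ≈ 5.43 mm/h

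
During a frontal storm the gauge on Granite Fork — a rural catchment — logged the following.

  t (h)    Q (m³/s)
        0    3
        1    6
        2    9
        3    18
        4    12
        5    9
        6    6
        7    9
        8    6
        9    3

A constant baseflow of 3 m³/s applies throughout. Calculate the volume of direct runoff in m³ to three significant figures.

V ≈ 1.84 × 10^5 m³

Direct-runoff ordinates (Q − Q_b): 0.0, 3.0, 6.0, 15.0, 9.0, 6.0, 3.0, 6.0, 3.0, 0.0 m³/s.
ΣQ_DR = 51.00 m³/s.
With Δt = 1 h = 3600 s, V = ΣQ_DR · Δt = 51.00 × 3600 = 1.84 × 10^5 m³.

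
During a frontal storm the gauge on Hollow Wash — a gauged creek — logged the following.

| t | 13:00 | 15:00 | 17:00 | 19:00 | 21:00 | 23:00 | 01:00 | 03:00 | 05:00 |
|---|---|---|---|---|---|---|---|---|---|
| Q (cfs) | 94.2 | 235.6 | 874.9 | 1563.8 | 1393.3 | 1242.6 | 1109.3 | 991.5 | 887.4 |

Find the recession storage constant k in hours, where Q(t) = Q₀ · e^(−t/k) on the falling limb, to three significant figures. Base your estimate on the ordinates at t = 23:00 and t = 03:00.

On the falling limb, Q drops from 1242.6 to 991.5 cfs between t = 23:00 and t = 03:00 (Δt = 4 h).
k = −Δt / ln(Q₂/Q₁) = −4 / ln(991.5/1242.6) = 17.7 h.

k ≈ 17.7 h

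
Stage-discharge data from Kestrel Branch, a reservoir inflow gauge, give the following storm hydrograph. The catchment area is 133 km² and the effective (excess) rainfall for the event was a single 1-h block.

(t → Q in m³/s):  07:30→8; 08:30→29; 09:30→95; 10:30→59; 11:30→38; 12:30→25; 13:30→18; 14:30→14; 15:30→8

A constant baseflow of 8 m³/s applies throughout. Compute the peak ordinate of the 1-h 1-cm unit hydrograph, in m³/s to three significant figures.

Direct runoff: 0.0, 21.0, 87.0, 51.0, 30.0, 17.0, 10.0, 6.0, 0.0 m³/s; ΣQ_DR = 222.0 m³/s, peak = 87.0 m³/s.
Runoff depth d = ΣQ_DR·Δt / A = 222.0 × 3600 / (133 km²) = 6.009 mm.
The 1-cm UH is the DRH scaled by (10 mm)/d, so U_p = 87.0 × 10/6.009 = 145 m³/s.

U_p ≈ 145 m³/s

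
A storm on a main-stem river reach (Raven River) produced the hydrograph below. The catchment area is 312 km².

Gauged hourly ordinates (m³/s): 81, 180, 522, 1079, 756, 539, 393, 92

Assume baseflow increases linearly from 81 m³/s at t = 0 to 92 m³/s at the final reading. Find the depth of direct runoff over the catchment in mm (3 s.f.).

d ≈ 34.0 mm

Direct runoff: 0.00, 97.43, 437.86, 993.29, 668.71, 450.14, 302.57, 0.00 m³/s; ΣQ_DR = 2950 m³/s.
V = ΣQ_DR · Δt = 2950 × 3600 s = 1.062 × 10^7 m³.
Over A = 312 km², depth = V / A = 34.0 mm.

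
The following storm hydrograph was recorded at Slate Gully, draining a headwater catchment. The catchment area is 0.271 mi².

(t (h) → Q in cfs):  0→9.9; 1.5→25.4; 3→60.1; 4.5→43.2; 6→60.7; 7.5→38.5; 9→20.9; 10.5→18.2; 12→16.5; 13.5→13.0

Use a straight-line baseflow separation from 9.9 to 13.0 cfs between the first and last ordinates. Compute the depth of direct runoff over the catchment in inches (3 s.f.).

d ≈ 1.65 in

Direct runoff: 0.00, 15.16, 49.51, 32.27, 49.42, 26.88, 8.93, 5.89, 3.84, 0.00 cfs; ΣQ_DR = 191.9 cfs.
V = ΣQ_DR · Δt = 191.9 × 5400 s = 1.036 × 10^6 ft³.
Over A = 0.271 mi², depth = V / A = 1.65 in.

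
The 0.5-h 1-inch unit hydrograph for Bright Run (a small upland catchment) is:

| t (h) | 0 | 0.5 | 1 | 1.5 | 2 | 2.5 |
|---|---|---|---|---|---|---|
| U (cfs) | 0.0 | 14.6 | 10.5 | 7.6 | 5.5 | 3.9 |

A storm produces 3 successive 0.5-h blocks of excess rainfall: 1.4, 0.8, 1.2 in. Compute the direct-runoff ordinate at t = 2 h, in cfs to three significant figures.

By discrete convolution, Q_j = Σ (P_i / 1 in) · U_{j−i}.
At t = 2 h (j=4): Q = (1.4/1)·5.5 + (0.8/1)·7.6 + (1.2/1)·10.5 = 26.4 cfs.

Q ≈ 26.4 cfs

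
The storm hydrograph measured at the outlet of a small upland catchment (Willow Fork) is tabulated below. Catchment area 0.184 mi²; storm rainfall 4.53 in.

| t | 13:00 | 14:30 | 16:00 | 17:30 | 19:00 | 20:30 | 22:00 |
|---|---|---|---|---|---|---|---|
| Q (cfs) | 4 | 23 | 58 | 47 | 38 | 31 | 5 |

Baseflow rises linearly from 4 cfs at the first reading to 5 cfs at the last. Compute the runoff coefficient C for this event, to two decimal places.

C ≈ 0.49

ΣQ_DR = 174.5 cfs; V = ΣQ_DR·Δt = 9.423 × 10^5 ft³.
Runoff depth d = V / A = 2.204 in.
C = d / P = 2.204 / 4.53 = 0.49.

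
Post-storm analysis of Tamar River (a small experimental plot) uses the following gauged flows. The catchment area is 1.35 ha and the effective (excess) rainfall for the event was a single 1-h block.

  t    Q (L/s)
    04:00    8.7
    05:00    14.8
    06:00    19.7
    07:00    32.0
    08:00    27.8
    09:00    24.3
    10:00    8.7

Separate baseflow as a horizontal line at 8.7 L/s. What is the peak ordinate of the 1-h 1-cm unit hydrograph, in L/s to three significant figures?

U_p ≈ 11.6 L/s

Direct runoff: 0.0, 6.1, 11.0, 23.3, 19.1, 15.6, 0.0 L/s; ΣQ_DR = 75.10 L/s, peak = 23.3 L/s.
Runoff depth d = ΣQ_DR·Δt / A = 75.10 × 3600 / (1.35 ha) = 20.03 mm.
The 1-cm UH is the DRH scaled by (10 mm)/d, so U_p = 23.3 × 10/20.03 = 11.6 L/s.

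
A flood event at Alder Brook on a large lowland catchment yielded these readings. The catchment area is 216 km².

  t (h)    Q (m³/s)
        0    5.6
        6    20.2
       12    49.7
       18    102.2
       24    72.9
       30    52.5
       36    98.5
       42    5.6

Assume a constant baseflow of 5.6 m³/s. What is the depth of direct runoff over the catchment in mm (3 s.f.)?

d ≈ 36.2 mm

Direct runoff: 0.0, 14.6, 44.1, 96.6, 67.3, 46.9, 92.9, 0.0 m³/s; ΣQ_DR = 362.4 m³/s.
V = ΣQ_DR · Δt = 362.4 × 21600 s = 7.828 × 10^6 m³.
Over A = 216 km², depth = V / A = 36.2 mm.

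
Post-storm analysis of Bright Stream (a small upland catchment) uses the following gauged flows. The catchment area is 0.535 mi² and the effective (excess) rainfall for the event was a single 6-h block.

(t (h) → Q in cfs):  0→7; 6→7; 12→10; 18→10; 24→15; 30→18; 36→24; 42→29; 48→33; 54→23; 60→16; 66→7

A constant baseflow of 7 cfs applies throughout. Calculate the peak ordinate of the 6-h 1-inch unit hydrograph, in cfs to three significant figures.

U_p ≈ 13.0 cfs

Direct runoff: 0.0, 0.0, 3.0, 3.0, 8.0, 11.0, 17.0, 22.0, 26.0, 16.0, 9.0, 0.0 cfs; ΣQ_DR = 115.0 cfs, peak = 26.0 cfs.
Runoff depth d = ΣQ_DR·Δt / A = 115.0 × 21600 / (0.535 mi²) = 1.999 in.
The 1-inch UH is the DRH scaled by (1 in)/d, so U_p = 26.0 × 1/1.999 = 13.0 cfs.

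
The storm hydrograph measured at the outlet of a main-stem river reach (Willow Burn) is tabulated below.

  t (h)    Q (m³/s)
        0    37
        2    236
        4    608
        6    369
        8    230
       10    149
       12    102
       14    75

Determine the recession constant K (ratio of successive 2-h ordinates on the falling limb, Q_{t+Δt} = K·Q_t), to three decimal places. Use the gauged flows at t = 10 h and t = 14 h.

K ≈ 0.709

Using the recession-limb readings at t = 10 h and t = 14 h: Q falls from 149 to 75 m³/s over 2 intervals.
K = (Q₂/Q₁)^(1/2) = (75/149)^(1/2) = 0.709.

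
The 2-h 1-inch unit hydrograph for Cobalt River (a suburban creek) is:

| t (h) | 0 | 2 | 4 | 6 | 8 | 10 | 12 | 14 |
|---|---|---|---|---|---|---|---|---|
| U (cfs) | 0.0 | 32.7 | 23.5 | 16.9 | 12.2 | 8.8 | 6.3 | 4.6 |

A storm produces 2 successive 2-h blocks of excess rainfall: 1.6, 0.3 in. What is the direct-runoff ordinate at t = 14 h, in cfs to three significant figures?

By discrete convolution, Q_j = Σ (P_i / 1 in) · U_{j−i}.
At t = 14 h (j=7): Q = (1.6/1)·4.6 + (0.3/1)·6.3 = 9.25 cfs.

Q ≈ 9.25 cfs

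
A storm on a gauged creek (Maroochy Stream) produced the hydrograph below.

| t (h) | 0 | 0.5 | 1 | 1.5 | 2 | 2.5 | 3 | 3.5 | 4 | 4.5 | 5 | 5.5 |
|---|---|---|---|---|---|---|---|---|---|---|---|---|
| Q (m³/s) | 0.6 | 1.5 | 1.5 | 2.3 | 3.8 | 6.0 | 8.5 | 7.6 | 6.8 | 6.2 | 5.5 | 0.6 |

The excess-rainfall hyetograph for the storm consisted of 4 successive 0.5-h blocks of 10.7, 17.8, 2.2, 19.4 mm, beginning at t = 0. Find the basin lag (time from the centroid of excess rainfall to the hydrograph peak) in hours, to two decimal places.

Centroid of excess rainfall: t_c = Σ P_i·t̄_i / ΣP_i = 1.0524 h (block centres at 0.25, 0.75, 1.25, 1.75 h).
Hydrograph peak occurs at t = 3 h, so basin lag t_L = 3 − 1.0524 = 1.95 h.

t_L ≈ 1.95 h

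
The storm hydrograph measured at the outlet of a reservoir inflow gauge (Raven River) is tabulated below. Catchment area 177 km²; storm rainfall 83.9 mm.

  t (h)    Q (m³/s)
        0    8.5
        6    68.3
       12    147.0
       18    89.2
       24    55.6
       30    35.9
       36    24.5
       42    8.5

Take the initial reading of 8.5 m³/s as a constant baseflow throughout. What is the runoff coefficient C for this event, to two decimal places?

ΣQ_DR = 369.5 m³/s; V = ΣQ_DR·Δt = 7.981 × 10^6 m³.
Runoff depth d = V / A = 45.09 mm.
C = d / P = 45.09 / 83.9 = 0.54.

C ≈ 0.54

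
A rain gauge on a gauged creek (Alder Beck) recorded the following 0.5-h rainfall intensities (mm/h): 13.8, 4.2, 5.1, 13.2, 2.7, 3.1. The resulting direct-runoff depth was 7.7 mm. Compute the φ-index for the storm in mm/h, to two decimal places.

Only the 2 blocks with intensity above φ contribute runoff: 13.8, 13.2 mm/h.
Σ(I−φ)·Δt = d  ⇒  (13.8+13.2 − 2φ)·0.5 = 7.7
φ = (27.00 − 7.7/0.5) / 2 = 5.80 mm/h.

φ ≈ 5.80 mm/h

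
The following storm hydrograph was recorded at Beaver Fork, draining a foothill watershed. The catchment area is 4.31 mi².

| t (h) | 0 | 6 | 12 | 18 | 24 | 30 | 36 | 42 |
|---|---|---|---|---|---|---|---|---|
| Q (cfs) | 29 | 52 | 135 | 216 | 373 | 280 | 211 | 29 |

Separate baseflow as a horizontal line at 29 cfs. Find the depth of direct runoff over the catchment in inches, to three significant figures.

Direct runoff: 0.0, 23.0, 106.0, 187.0, 344.0, 251.0, 182.0, 0.0 cfs; ΣQ_DR = 1093 cfs.
V = ΣQ_DR · Δt = 1093 × 21600 s = 2.361 × 10^7 ft³.
Over A = 4.31 mi², depth = V / A = 2.36 in.

d ≈ 2.36 in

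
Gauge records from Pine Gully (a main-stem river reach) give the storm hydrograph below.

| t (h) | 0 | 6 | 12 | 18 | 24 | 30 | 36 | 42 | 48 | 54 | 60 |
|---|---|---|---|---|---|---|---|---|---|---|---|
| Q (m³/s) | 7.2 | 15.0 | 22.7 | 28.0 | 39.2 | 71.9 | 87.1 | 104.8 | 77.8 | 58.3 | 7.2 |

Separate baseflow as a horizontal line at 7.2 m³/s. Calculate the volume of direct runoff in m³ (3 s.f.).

Direct-runoff ordinates (Q − Q_b): 0.0, 7.8, 15.5, 20.8, 32.0, 64.7, 79.9, 97.6, 70.6, 51.1, 0.0 m³/s.
ΣQ_DR = 440.0 m³/s.
With Δt = 6 h = 21600 s, V = ΣQ_DR · Δt = 440.0 × 21600 = 9.50 × 10^6 m³.

V ≈ 9.50 × 10^6 m³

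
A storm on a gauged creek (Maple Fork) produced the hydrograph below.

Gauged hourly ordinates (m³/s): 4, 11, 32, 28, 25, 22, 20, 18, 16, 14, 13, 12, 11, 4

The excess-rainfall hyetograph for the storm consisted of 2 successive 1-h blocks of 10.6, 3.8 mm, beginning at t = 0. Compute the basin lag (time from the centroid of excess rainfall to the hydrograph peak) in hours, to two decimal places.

Centroid of excess rainfall: t_c = Σ P_i·t̄_i / ΣP_i = 0.7639 h (block centres at 0.5, 1.5 h).
Hydrograph peak occurs at t = 2 h, so basin lag t_L = 2 − 0.7639 = 1.24 h.

t_L ≈ 1.24 h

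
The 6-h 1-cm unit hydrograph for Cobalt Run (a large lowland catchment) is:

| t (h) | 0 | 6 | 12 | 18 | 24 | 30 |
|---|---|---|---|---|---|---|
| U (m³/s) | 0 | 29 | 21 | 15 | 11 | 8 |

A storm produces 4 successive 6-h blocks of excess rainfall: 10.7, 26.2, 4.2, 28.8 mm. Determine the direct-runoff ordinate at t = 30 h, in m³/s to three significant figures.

Q ≈ 104 m³/s

By discrete convolution, Q_j = Σ (P_i / 10 mm) · U_{j−i}.
At t = 30 h (j=5): Q = (10.7/10)·8 + (26.2/10)·11 + (4.2/10)·15 + (28.8/10)·21 = 104 m³/s.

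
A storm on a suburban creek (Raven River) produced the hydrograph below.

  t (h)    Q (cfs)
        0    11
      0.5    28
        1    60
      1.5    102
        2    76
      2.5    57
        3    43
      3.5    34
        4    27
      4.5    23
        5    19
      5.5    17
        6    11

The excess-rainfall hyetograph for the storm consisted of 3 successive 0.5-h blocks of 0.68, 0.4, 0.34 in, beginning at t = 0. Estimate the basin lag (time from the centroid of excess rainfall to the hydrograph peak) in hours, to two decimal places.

t_L ≈ 0.87 h

Centroid of excess rainfall: t_c = Σ P_i·t̄_i / ΣP_i = 0.6303 h (block centres at 0.25, 0.75, 1.25 h).
Hydrograph peak occurs at t = 1.5 h, so basin lag t_L = 1.5 − 0.6303 = 0.87 h.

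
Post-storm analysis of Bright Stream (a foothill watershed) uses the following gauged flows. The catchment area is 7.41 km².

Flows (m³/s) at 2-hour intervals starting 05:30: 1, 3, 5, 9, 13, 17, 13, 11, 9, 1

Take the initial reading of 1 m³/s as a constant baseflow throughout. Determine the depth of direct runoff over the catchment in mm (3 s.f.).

Direct runoff: 0.0, 2.0, 4.0, 8.0, 12.0, 16.0, 12.0, 10.0, 8.0, 0.0 m³/s; ΣQ_DR = 72.00 m³/s.
V = ΣQ_DR · Δt = 72.00 × 7200 s = 5.184 × 10^5 m³.
Over A = 7.41 km², depth = V / A = 70.0 mm.

d ≈ 70.0 mm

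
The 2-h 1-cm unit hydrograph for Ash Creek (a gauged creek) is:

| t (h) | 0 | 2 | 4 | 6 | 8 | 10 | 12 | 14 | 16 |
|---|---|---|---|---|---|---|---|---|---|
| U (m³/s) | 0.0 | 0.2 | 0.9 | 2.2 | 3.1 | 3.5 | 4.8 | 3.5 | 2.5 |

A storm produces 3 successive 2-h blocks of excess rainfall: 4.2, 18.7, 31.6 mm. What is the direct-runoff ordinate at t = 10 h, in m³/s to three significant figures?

Q ≈ 14.2 m³/s

By discrete convolution, Q_j = Σ (P_i / 10 mm) · U_{j−i}.
At t = 10 h (j=5): Q = (4.2/10)·3.5 + (18.7/10)·3.1 + (31.6/10)·2.2 = 14.2 m³/s.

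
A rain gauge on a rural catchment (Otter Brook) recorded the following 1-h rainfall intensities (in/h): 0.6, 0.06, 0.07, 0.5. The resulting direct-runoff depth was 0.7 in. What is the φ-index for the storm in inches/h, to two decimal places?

Only the 2 blocks with intensity above φ contribute runoff: 0.6, 0.5 in/h.
Σ(I−φ)·Δt = d  ⇒  (0.6+0.5 − 2φ)·1 = 0.7
φ = (1.100 − 0.7/1) / 2 = 0.20 in/h.

φ ≈ 0.20 in/h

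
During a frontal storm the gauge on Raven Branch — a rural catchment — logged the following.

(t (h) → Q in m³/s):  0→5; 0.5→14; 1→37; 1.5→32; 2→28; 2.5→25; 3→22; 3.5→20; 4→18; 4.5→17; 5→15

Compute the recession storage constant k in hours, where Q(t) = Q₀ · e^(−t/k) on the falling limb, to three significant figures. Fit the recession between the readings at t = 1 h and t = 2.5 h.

k ≈ 3.83 h

On the falling limb, Q drops from 37 to 25 m³/s between t = 1 h and t = 2.5 h (Δt = 1.5 h).
k = −Δt / ln(Q₂/Q₁) = −1.5 / ln(25/37) = 3.83 h.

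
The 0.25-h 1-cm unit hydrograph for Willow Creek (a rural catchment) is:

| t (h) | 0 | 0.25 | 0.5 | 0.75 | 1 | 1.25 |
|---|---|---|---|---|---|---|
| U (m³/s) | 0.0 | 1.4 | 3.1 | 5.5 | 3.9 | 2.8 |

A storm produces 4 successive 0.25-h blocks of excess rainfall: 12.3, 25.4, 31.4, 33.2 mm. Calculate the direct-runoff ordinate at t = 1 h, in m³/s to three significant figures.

Q ≈ 33.1 m³/s

By discrete convolution, Q_j = Σ (P_i / 10 mm) · U_{j−i}.
At t = 1 h (j=4): Q = (12.3/10)·3.9 + (25.4/10)·5.5 + (31.4/10)·3.1 + (33.2/10)·1.4 = 33.1 m³/s.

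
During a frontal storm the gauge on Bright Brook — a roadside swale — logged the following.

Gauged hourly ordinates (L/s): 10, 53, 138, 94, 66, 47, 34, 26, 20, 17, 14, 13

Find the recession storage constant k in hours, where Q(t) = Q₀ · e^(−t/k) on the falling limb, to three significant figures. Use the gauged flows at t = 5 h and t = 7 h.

k ≈ 3.38 h

On the falling limb, Q drops from 47 to 26 L/s between t = 5 h and t = 7 h (Δt = 2 h).
k = −Δt / ln(Q₂/Q₁) = −2 / ln(26/47) = 3.38 h.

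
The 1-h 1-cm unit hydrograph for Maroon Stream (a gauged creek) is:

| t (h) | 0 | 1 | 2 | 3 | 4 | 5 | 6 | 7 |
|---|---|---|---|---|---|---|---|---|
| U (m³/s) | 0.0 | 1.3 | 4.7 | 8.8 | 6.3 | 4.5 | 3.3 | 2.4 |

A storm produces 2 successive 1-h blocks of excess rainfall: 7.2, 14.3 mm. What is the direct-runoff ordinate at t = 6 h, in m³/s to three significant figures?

Q ≈ 8.81 m³/s

By discrete convolution, Q_j = Σ (P_i / 10 mm) · U_{j−i}.
At t = 6 h (j=6): Q = (7.2/10)·3.3 + (14.3/10)·4.5 = 8.81 m³/s.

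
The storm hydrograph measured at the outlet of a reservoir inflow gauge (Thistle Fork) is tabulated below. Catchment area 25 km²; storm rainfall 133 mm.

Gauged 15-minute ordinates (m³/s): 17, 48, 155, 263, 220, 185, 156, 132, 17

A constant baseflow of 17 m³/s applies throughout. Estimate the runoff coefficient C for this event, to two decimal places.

C ≈ 0.28

ΣQ_DR = 1040 m³/s; V = ΣQ_DR·Δt = 9.360 × 10^5 m³.
Runoff depth d = V / A = 37.44 mm.
C = d / P = 37.44 / 133 = 0.28.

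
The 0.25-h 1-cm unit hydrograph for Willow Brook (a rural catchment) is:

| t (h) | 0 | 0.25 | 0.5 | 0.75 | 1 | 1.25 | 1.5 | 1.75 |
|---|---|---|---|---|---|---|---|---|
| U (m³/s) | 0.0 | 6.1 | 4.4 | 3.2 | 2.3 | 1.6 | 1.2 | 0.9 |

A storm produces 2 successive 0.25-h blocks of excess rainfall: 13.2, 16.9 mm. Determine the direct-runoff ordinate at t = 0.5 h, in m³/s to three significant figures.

Q ≈ 16.1 m³/s

By discrete convolution, Q_j = Σ (P_i / 10 mm) · U_{j−i}.
At t = 0.5 h (j=2): Q = (13.2/10)·4.4 + (16.9/10)·6.1 = 16.1 m³/s.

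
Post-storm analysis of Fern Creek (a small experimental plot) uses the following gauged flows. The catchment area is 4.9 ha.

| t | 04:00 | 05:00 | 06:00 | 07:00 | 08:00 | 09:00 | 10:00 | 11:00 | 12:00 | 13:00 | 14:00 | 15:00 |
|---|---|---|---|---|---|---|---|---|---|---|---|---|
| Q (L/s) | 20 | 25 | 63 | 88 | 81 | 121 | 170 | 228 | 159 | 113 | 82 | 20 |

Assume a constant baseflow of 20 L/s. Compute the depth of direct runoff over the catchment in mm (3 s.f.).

d ≈ 68.3 mm

Direct runoff: 0.0, 5.0, 43.0, 68.0, 61.0, 101.0, 150.0, 208.0, 139.0, 93.0, 62.0, 0.0 L/s; ΣQ_DR = 930.0 L/s.
V = ΣQ_DR · Δt = 930.0 × 3600 s = 3.348 × 10^6 L.
Over A = 4.9 ha, depth = V / A = 68.3 mm.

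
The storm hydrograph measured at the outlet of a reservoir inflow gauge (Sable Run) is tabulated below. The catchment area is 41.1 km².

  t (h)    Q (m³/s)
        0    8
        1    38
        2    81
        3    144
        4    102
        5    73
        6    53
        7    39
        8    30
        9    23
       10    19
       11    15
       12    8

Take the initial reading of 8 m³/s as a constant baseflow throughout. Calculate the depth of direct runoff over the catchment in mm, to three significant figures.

Direct runoff: 0.0, 30.0, 73.0, 136.0, 94.0, 65.0, 45.0, 31.0, 22.0, 15.0, 11.0, 7.0, 0.0 m³/s; ΣQ_DR = 529.0 m³/s.
V = ΣQ_DR · Δt = 529.0 × 3600 s = 1.904 × 10^6 m³.
Over A = 41.1 km², depth = V / A = 46.3 mm.

d ≈ 46.3 mm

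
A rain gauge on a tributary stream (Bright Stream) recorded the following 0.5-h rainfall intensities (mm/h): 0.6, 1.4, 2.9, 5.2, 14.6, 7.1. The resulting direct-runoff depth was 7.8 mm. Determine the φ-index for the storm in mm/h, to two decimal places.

φ ≈ 3.77 mm/h

Only the 3 blocks with intensity above φ contribute runoff: 5.2, 14.6, 7.1 mm/h.
Σ(I−φ)·Δt = d  ⇒  (5.2+14.6+7.1 − 3φ)·0.5 = 7.8
φ = (26.90 − 7.8/0.5) / 3 = 3.77 mm/h.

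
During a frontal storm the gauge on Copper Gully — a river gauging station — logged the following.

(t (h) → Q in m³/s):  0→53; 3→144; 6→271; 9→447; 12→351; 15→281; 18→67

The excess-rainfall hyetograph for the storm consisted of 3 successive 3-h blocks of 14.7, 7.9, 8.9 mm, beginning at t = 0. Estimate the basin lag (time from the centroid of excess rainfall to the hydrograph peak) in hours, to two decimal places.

t_L ≈ 5.05 h

Centroid of excess rainfall: t_c = Σ P_i·t̄_i / ΣP_i = 3.9476 h (block centres at 1.5, 4.5, 7.5 h).
Hydrograph peak occurs at t = 9 h, so basin lag t_L = 9 − 3.9476 = 5.05 h.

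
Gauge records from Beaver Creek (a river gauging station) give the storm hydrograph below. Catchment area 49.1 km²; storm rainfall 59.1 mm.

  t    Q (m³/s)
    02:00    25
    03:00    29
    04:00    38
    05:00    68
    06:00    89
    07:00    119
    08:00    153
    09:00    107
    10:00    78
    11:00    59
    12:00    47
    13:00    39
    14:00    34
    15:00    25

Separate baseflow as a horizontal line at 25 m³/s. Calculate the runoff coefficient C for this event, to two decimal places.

ΣQ_DR = 560.0 m³/s; V = ΣQ_DR·Δt = 2.016 × 10^6 m³.
Runoff depth d = V / A = 41.06 mm.
C = d / P = 41.06 / 59.1 = 0.69.

C ≈ 0.69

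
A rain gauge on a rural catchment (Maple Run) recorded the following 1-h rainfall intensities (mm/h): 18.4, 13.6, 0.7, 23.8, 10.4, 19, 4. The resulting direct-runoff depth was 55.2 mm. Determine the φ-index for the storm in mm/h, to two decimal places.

φ ≈ 6.00 mm/h

Only the 5 blocks with intensity above φ contribute runoff: 18.4, 13.6, 23.8, 10.4, 19 mm/h.
Σ(I−φ)·Δt = d  ⇒  (18.4+13.6+23.8+10.4+19 − 5φ)·1 = 55.2
φ = (85.20 − 55.2/1) / 5 = 6.00 mm/h.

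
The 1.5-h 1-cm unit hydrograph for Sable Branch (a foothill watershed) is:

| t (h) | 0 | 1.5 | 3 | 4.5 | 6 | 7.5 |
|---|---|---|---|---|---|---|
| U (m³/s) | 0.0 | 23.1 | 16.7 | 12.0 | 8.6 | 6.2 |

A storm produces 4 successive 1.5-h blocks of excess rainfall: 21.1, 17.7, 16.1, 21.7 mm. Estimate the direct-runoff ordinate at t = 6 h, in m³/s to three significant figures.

By discrete convolution, Q_j = Σ (P_i / 10 mm) · U_{j−i}.
At t = 6 h (j=4): Q = (21.1/10)·8.6 + (17.7/10)·12.0 + (16.1/10)·16.7 + (21.7/10)·23.1 = 116 m³/s.

Q ≈ 116 m³/s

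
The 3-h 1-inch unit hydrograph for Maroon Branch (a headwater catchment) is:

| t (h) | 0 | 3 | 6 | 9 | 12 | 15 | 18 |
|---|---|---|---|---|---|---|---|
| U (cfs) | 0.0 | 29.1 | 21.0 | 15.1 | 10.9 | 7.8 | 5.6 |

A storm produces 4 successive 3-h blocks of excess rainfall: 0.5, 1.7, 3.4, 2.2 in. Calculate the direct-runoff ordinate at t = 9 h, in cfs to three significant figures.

By discrete convolution, Q_j = Σ (P_i / 1 in) · U_{j−i}.
At t = 9 h (j=3): Q = (0.5/1)·15.1 + (1.7/1)·21.0 + (3.4/1)·29.1 + (2.2/1)·0.0 = 142 cfs.

Q ≈ 142 cfs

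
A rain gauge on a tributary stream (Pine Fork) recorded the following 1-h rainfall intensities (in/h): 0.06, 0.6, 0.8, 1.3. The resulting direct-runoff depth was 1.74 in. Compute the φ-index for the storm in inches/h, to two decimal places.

Only the 3 blocks with intensity above φ contribute runoff: 0.6, 0.8, 1.3 in/h.
Σ(I−φ)·Δt = d  ⇒  (0.6+0.8+1.3 − 3φ)·1 = 1.74
φ = (2.700 − 1.74/1) / 3 = 0.32 in/h.

φ ≈ 0.32 in/h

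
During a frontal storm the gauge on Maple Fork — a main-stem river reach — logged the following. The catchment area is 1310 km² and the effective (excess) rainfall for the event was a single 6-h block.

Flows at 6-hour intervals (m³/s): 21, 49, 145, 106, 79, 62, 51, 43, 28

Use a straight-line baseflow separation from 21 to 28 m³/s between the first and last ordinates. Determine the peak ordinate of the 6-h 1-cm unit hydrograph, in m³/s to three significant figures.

U_p ≈ 204 m³/s

Direct runoff: 0.00, 27.12, 122.25, 82.38, 54.50, 36.62, 24.75, 15.88, 0.00 m³/s; ΣQ_DR = 363.5 m³/s, peak = 122.25 m³/s.
Runoff depth d = ΣQ_DR·Δt / A = 363.5 × 21600 / (1310 km²) = 5.994 mm.
The 1-cm UH is the DRH scaled by (10 mm)/d, so U_p = 122.25 × 10/5.994 = 204 m³/s.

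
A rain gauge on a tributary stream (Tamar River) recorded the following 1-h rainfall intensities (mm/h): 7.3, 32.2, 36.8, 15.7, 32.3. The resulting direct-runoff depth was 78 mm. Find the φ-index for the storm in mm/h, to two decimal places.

φ ≈ 9.75 mm/h

Only the 4 blocks with intensity above φ contribute runoff: 32.2, 36.8, 15.7, 32.3 mm/h.
Σ(I−φ)·Δt = d  ⇒  (32.2+36.8+15.7+32.3 − 4φ)·1 = 78
φ = (117.0 − 78/1) / 4 = 9.75 mm/h.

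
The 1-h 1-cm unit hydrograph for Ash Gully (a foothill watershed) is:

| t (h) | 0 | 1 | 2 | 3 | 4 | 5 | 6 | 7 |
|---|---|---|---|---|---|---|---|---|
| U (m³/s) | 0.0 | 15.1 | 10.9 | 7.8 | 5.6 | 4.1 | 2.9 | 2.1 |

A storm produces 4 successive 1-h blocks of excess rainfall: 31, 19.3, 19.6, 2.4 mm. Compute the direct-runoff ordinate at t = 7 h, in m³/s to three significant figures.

Q ≈ 21.5 m³/s

By discrete convolution, Q_j = Σ (P_i / 10 mm) · U_{j−i}.
At t = 7 h (j=7): Q = (31/10)·2.1 + (19.3/10)·2.9 + (19.6/10)·4.1 + (2.4/10)·5.6 = 21.5 m³/s.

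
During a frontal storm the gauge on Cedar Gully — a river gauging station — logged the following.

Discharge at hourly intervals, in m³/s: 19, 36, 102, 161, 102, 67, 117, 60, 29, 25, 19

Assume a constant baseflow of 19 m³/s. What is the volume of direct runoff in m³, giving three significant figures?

Direct-runoff ordinates (Q − Q_b): 0.0, 17.0, 83.0, 142.0, 83.0, 48.0, 98.0, 41.0, 10.0, 6.0, 0.0 m³/s.
ΣQ_DR = 528.0 m³/s.
With Δt = 1 h = 3600 s, V = ΣQ_DR · Δt = 528.0 × 3600 = 1.90 × 10^6 m³.

V ≈ 1.90 × 10^6 m³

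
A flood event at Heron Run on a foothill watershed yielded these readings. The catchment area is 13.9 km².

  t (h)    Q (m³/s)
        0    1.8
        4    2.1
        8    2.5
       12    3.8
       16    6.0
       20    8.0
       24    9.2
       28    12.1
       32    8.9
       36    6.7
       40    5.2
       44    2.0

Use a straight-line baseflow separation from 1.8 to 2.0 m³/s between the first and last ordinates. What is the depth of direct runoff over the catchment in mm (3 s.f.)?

d ≈ 47.1 mm

Direct runoff: 0.00, 0.28, 0.66, 1.95, 4.13, 6.11, 7.29, 10.17, 6.95, 4.74, 3.22, 0.00 m³/s; ΣQ_DR = 45.50 m³/s.
V = ΣQ_DR · Δt = 45.50 × 14400 s = 6.552 × 10^5 m³.
Over A = 13.9 km², depth = V / A = 47.1 mm.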